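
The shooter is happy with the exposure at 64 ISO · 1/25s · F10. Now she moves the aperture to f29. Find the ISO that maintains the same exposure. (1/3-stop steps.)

ISO 500

Aperture: f/10 → f/11 → f/13 → f/14 → f/16 → f/18 → f/20 → f/22 → f/25 → f/29 — 3 stops stopped down (darker).
Need 3 stops brighter from the ISO: 64 → 80 → 100 → 125 → 160 → 200 → 250 → 320 → 400 → 500.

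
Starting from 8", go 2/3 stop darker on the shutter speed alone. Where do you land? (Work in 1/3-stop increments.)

Shutter speed: 8 → 6 → 5 — 2/3 stop shorter (darker).

5 s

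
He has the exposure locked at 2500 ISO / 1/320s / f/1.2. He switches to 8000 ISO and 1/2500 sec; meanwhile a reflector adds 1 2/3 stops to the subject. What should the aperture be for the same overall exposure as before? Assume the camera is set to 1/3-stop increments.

Scene light: 1 2/3 stops brighter.
ISO: 2500 → 3200 → 4000 → 5000 → 6400 → 8000 — 1 2/3 stops raised (brighter).
Shutter speed: 1/320 → 1/400 → 1/500 → 1/640 → 1/800 → 1/1000 → 1/1250 → 1/1600 → 1/2000 → 1/2500 — 3 stops shorter (darker).
Net so far: 1/3 stop brighter. Aperture: f/1.2 → f/1.4.

f/1.4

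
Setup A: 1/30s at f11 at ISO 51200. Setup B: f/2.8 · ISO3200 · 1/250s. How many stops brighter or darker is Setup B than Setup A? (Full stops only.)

3 stops darker

Aperture: f/11 → f/8 → f/5.6 → f/4 → f/2.8 — 4 stops larger aperture (brighter).
Shutter speed: 1/30 → 1/60 → 1/125 → 1/250 — 3 stops faster (darker).
ISO: 51200 → 25600 → 12800 → 6400 → 3200 — 4 stops lower (darker).
Net: +4 −3 −4 = −3 stops.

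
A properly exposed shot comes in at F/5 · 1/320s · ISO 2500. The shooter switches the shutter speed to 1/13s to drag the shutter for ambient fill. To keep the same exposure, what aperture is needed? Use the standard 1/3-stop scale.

f/25

Shutter speed: 1/320 → 1/250 → 1/200 → 1/160 → 1/125 → 1/100 → 1/80 → 1/60 → 1/50 → 1/40 → 1/30 → 1/25 → 1/20 → 1/15 → 1/13 — 4 2/3 stops slower (brighter).
Need 4 2/3 stops darker from the aperture: f/5 → f/5.6 → f/6.3 → f/7.1 → f/8 → f/9 → f/10 → f/11 → f/13 → f/14 → f/16 → f/18 → f/20 → f/22 → f/25.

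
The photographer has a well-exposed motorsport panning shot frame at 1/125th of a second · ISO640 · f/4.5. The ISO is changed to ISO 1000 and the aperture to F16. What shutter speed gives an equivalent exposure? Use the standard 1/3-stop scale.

ISO: 640 → 800 → 1000 — 2/3 stop higher (brighter).
Aperture: f/4.5 → f/5 → f/5.6 → f/6.3 → f/7.1 → f/8 → f/9 → f/10 → f/11 → f/13 → f/14 → f/16 — 3 2/3 stops stopped down (darker).
Net change so far: 3 stops darker. Offset with the shutter speed: 1/125 → 1/100 → 1/80 → 1/60 → 1/50 → 1/40 → 1/30 → 1/25 → 1/20 → 1/15.

1/15s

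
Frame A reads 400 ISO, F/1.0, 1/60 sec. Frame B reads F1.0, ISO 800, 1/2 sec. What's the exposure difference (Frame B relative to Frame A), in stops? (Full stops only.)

Aperture: unchanged.
Shutter speed: 1/60 → 1/30 → 1/15 → 1/8 → 1/4 → 1/2 — 5 stops slower (brighter).
ISO: 400 → 800 — 1 stop raised (brighter).
Net: +5 +1 = +6 stops.

6 stops brighter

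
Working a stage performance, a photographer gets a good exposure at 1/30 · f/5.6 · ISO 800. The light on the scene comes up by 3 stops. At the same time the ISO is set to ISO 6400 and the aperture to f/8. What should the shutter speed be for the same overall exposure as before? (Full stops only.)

Scene light: 3 stops brighter.
ISO: 800 → 1600 → 3200 → 6400 — 3 stops higher (brighter).
Aperture: f/5.6 → f/8 — 1 stop smaller aperture (darker).
Net so far: 5 stops brighter. Shutter speed: 1/30 → 1/60 → 1/125 → 1/250 → 1/500 → 1/1000.

1/1000s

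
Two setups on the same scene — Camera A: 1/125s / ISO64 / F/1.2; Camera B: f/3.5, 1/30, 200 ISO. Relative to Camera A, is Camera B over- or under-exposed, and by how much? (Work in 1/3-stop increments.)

2/3 stop brighter

Aperture: f/1.2 → f/1.4 → f/1.6 → f/1.8 → f/2 → f/2.2 → f/2.5 → f/2.8 → f/3.2 → f/3.5 — 3 stops smaller aperture (darker).
Shutter speed: 1/125 → 1/100 → 1/80 → 1/60 → 1/50 → 1/40 → 1/30 — 2 stops slower (brighter).
ISO: 64 → 80 → 100 → 125 → 160 → 200 — 1 2/3 stops higher (brighter).
Net: −3 +2 +1 2/3 = +2/3 stops.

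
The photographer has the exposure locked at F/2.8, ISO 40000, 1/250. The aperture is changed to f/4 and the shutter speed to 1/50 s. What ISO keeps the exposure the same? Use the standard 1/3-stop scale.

ISO 16000

Aperture: f/2.8 → f/3.2 → f/3.5 → f/4 — 1 stop stopped down (darker).
Shutter speed: 1/250 → 1/200 → 1/160 → 1/125 → 1/100 → 1/80 → 1/60 → 1/50 — 2 1/3 stops longer (brighter).
Net change so far: 1 1/3 stops brighter. Offset with the ISO: 40000 → 32000 → 25600 → 20000 → 16000.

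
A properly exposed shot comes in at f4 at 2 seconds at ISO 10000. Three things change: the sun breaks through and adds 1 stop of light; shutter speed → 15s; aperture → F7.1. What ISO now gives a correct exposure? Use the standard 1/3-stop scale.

ISO 2000

Scene light: 1 stop brighter.
Shutter speed: 2 → 2.5 → 3.2 → 4 → 5 → 6 → 8 → 10 → 13 → 15 — 3 stops longer (brighter).
Aperture: f/4 → f/4.5 → f/5 → f/5.6 → f/6.3 → f/7.1 — 1 2/3 stops narrower (darker).
Net so far: 2 1/3 stops brighter. ISO: 10000 → 8000 → 6400 → 5000 → 4000 → 3200 → 2500 → 2000.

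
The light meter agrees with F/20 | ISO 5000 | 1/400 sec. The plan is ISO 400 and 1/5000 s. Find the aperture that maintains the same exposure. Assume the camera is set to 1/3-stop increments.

ISO: 5000 → 4000 → 3200 → 2500 → 2000 → 1600 → 1250 → 1000 → 800 → 640 → 500 → 400 — 3 2/3 stops dropped (darker).
Shutter speed: 1/400 → 1/500 → 1/640 → 1/800 → 1/1000 → 1/1250 → 1/1600 → 1/2000 → 1/2500 → 1/3200 → 1/4000 → 1/5000 — 3 2/3 stops faster (darker).
Net change so far: 7 1/3 stops darker. Offset with the aperture: f/20 → f/18 → f/16 → f/14 → f/13 → f/11 → f/10 → f/9 → f/8 → f/7.1 → f/6.3 → f/5.6 → f/5 → f/4.5 → f/4 → f/3.5 → f/3.2 → f/2.8 → f/2.5 → f/2.2 → f/2 → f/1.8 → f/1.6.

f/1.6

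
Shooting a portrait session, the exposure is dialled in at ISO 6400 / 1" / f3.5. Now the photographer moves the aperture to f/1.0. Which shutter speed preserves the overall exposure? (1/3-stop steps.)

1/13s

Aperture: f/3.5 → f/3.2 → f/2.8 → f/2.5 → f/2.2 → f/2 → f/1.8 → f/1.6 → f/1.4 → f/1.2 → f/1.1 → f/1.0 — 3 2/3 stops larger aperture (brighter).
Need 3 2/3 stops darker from the shutter speed: 1 → 0.8 → 0.6 → 0.5 → 0.4 → 0.3 → 1/4 → 1/5 → 1/6 → 1/8 → 1/10 → 1/13.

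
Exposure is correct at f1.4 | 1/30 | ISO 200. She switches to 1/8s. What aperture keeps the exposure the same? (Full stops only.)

f/2.8

Shutter speed: 1/30 → 1/15 → 1/8 — 2 stops longer (brighter).
Need 2 stops darker from the aperture: f/1.4 → f/2 → f/2.8.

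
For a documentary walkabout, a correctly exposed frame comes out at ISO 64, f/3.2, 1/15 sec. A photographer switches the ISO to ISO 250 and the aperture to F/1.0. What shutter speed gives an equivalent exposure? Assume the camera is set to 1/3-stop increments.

1/640s

ISO: 64 → 80 → 100 → 125 → 160 → 200 → 250 — 2 stops higher (brighter).
Aperture: f/3.2 → f/2.8 → f/2.5 → f/2.2 → f/2 → f/1.8 → f/1.6 → f/1.4 → f/1.2 → f/1.1 → f/1.0 — 3 1/3 stops wider (brighter).
Net change so far: 5 1/3 stops brighter. Offset with the shutter speed: 1/15 → 1/20 → 1/25 → 1/30 → 1/40 → 1/50 → 1/60 → 1/80 → 1/100 → 1/125 → 1/160 → 1/200 → 1/250 → 1/320 → 1/400 → 1/500 → 1/640.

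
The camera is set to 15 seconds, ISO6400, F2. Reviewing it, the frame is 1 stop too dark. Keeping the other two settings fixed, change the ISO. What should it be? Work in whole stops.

Underexposed by 1 stop → need 1 stop brighter.
ISO: 6400 → 12800.

ISO 12800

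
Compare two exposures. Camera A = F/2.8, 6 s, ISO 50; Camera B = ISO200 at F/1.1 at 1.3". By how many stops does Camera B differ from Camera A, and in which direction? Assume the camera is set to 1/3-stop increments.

2 1/3 stops brighter

Aperture: f/2.8 → f/2.5 → f/2.2 → f/2 → f/1.8 → f/1.6 → f/1.4 → f/1.2 → f/1.1 — 2 2/3 stops wider (brighter).
Shutter speed: 6 → 5 → 4 → 3.2 → 2.5 → 2 → 1.6 → 1.3 — 2 1/3 stops faster (darker).
ISO: 50 → 64 → 80 → 100 → 125 → 160 → 200 — 2 stops raised (brighter).
Net: +2 2/3 −2 1/3 +2 = +2 1/3 stops.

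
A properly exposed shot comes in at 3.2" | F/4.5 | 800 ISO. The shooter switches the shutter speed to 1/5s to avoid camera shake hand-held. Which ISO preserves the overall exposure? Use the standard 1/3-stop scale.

Shutter speed: 3.2 → 2.5 → 2 → 1.6 → 1.3 → 1 → 0.8 → 0.6 → 0.5 → 0.4 → 0.3 → 1/4 → 1/5 — 4 stops shorter (darker).
Need 4 stops brighter from the ISO: 800 → 1000 → 1250 → 1600 → 2000 → 2500 → 3200 → 4000 → 5000 → 6400 → 8000 → 10000 → 12800.

ISO 12800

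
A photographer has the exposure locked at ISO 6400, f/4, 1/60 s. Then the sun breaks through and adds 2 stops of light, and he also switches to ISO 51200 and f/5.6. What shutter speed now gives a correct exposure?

Scene light: 2 stops brighter.
ISO: 6400 → 12800 → 25600 → 51200 — 3 stops raised (brighter).
Aperture: f/4 → f/5.6 — 1 stop narrower (darker).
Net so far: 4 stops brighter. Shutter speed: 1/60 → 1/125 → 1/250 → 1/500 → 1/1000.

1/1000s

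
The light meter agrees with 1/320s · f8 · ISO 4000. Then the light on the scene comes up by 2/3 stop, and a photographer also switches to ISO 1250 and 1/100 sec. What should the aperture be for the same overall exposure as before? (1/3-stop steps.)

f/10

Scene light: 2/3 stop brighter.
ISO: 4000 → 3200 → 2500 → 2000 → 1600 → 1250 — 1 2/3 stops dropped (darker).
Shutter speed: 1/320 → 1/250 → 1/200 → 1/160 → 1/125 → 1/100 — 1 2/3 stops slower (brighter).
Net so far: 2/3 stop brighter. Aperture: f/8 → f/9 → f/10.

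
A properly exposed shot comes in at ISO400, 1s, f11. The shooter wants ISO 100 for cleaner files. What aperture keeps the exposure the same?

ISO: 400 → 200 → 100 — 2 stops dropped (darker).
Need 2 stops brighter from the aperture: f/11 → f/8 → f/5.6.

f/5.6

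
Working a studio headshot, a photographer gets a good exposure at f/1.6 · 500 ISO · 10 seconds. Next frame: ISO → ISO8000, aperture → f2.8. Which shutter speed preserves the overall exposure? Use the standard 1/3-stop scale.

ISO: 500 → 640 → 800 → 1000 → 1250 → 1600 → 2000 → 2500 → 3200 → 4000 → 5000 → 6400 → 8000 — 4 stops raised (brighter).
Aperture: f/1.6 → f/1.8 → f/2 → f/2.2 → f/2.5 → f/2.8 — 1 2/3 stops smaller aperture (darker).
Net change so far: 2 1/3 stops brighter. Offset with the shutter speed: 10 → 8 → 6 → 5 → 4 → 3.2 → 2.5 → 2.

2 s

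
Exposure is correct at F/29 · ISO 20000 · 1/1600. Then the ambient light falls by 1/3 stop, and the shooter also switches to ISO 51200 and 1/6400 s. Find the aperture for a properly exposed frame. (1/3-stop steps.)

f/20

Scene light: 1/3 stop darker.
ISO: 20000 → 25600 → 32000 → 40000 → 51200 — 1 1/3 stops higher (brighter).
Shutter speed: 1/1600 → 1/2000 → 1/2500 → 1/3200 → 1/4000 → 1/5000 → 1/6400 — 2 stops faster (darker).
Net so far: 1 stop darker. Aperture: f/29 → f/25 → f/22 → f/20.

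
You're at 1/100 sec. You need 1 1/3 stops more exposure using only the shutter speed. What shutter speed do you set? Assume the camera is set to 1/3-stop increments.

1/40s

Shutter speed: 1/100 → 1/80 → 1/60 → 1/50 → 1/40 — 1 1/3 stops longer (brighter).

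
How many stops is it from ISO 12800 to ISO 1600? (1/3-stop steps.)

3 stops

12800 → 10000 → 8000 → 6400 → 5000 → 4000 → 3200 → 2500 → 2000 → 1600 — count the steps: 9 third-stops = 3 stops.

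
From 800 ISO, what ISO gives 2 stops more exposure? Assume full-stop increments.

ISO 3200

ISO: 800 → 1600 → 3200 — 2 stops higher (brighter).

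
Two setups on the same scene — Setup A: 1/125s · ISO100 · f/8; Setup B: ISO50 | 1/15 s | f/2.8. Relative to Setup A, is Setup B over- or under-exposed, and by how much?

Aperture: f/8 → f/5.6 → f/4 → f/2.8 — 3 stops wider (brighter).
Shutter speed: 1/125 → 1/60 → 1/30 → 1/15 — 3 stops slower (brighter).
ISO: 100 → 50 — 1 stop lower (darker).
Net: +3 +3 −1 = +5 stops.

5 stops brighter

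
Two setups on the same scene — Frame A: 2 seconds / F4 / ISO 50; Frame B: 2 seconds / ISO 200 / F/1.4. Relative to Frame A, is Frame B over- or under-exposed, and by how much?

Aperture: f/4 → f/2.8 → f/2 → f/1.4 — 3 stops opened up (brighter).
Shutter speed: unchanged.
ISO: 50 → 100 → 200 — 2 stops raised (brighter).
Net: +3 +2 = +5 stops.

5 stops brighter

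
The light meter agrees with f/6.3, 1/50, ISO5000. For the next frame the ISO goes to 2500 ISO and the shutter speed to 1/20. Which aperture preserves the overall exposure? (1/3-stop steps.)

f/7.1

ISO: 5000 → 4000 → 3200 → 2500 — 1 stop lower (darker).
Shutter speed: 1/50 → 1/40 → 1/30 → 1/25 → 1/20 — 1 1/3 stops slower (brighter).
Net change so far: 1/3 stop brighter. Offset with the aperture: f/6.3 → f/7.1.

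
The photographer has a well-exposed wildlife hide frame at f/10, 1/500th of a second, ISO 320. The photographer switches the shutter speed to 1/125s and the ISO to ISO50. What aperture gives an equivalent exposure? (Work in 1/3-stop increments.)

Shutter speed: 1/500 → 1/400 → 1/320 → 1/250 → 1/200 → 1/160 → 1/125 — 2 stops slower (brighter).
ISO: 320 → 250 → 200 → 160 → 125 → 100 → 80 → 64 → 50 — 2 2/3 stops lower (darker).
Net change so far: 2/3 stop darker. Offset with the aperture: f/10 → f/9 → f/8.

f/8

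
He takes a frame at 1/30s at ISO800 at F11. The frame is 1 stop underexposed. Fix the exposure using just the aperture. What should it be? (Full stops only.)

f/8

Underexposed by 1 stop → need 1 stop brighter.
Aperture: f/11 → f/8.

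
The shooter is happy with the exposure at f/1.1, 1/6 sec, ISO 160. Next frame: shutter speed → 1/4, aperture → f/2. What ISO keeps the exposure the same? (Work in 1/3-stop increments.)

ISO 320

Shutter speed: 1/6 → 1/5 → 1/4 — 2/3 stop slower (brighter).
Aperture: f/1.1 → f/1.2 → f/1.4 → f/1.6 → f/1.8 → f/2 — 1 2/3 stops narrower (darker).
Net change so far: 1 stop darker. Offset with the ISO: 160 → 200 → 250 → 320.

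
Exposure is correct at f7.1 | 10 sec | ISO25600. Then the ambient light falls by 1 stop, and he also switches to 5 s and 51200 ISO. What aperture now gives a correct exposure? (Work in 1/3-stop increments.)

f/5

Scene light: 1 stop darker.
Shutter speed: 10 → 8 → 6 → 5 — 1 stop faster (darker).
ISO: 25600 → 32000 → 40000 → 51200 — 1 stop raised (brighter).
Net so far: 1 stop darker. Aperture: f/7.1 → f/6.3 → f/5.6 → f/5.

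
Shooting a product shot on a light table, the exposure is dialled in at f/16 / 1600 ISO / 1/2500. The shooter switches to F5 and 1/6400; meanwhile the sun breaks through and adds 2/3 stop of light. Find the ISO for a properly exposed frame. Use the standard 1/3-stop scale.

Scene light: 2/3 stop brighter.
Aperture: f/16 → f/14 → f/13 → f/11 → f/10 → f/9 → f/8 → f/7.1 → f/6.3 → f/5.6 → f/5 — 3 1/3 stops opened up (brighter).
Shutter speed: 1/2500 → 1/3200 → 1/4000 → 1/5000 → 1/6400 — 1 1/3 stops shorter (darker).
Net so far: 2 2/3 stops brighter. ISO: 1600 → 1250 → 1000 → 800 → 640 → 500 → 400 → 320 → 250.

ISO 250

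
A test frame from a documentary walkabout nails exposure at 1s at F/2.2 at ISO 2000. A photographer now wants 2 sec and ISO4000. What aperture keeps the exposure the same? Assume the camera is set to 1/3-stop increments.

f/4.5

Shutter speed: 1 → 1.3 → 1.6 → 2 — 1 stop longer (brighter).
ISO: 2000 → 2500 → 3200 → 4000 — 1 stop higher (brighter).
Net change so far: 2 stops brighter. Offset with the aperture: f/2.2 → f/2.5 → f/2.8 → f/3.2 → f/3.5 → f/4 → f/4.5.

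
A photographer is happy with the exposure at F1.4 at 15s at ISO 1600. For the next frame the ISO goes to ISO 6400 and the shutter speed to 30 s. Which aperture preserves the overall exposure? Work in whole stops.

ISO: 1600 → 3200 → 6400 — 2 stops higher (brighter).
Shutter speed: 15 → 30 — 1 stop longer (brighter).
Net change so far: 3 stops brighter. Offset with the aperture: f/1.4 → f/2 → f/2.8 → f/4.

f/4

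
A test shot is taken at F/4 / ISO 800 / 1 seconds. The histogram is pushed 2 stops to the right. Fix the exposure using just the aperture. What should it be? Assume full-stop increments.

Overexposed by 2 stops → need 2 stops darker.
Aperture: f/4 → f/5.6 → f/8.

f/8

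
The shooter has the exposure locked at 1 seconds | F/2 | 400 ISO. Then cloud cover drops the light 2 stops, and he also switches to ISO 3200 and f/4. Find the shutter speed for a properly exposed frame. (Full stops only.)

Scene light: 2 stops darker.
ISO: 400 → 800 → 1600 → 3200 — 3 stops higher (brighter).
Aperture: f/2 → f/2.8 → f/4 — 2 stops smaller aperture (darker).
Net so far: 1 stop darker. Shutter speed: 1 → 2.

2 s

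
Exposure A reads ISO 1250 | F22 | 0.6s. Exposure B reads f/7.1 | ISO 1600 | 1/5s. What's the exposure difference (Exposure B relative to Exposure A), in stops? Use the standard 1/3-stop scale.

Aperture: f/22 → f/20 → f/18 → f/16 → f/14 → f/13 → f/11 → f/10 → f/9 → f/8 → f/7.1 — 3 1/3 stops larger aperture (brighter).
Shutter speed: 0.6 → 0.5 → 0.4 → 0.3 → 1/4 → 1/5 — 1 2/3 stops shorter (darker).
ISO: 1250 → 1600 — 1/3 stop raised (brighter).
Net: +3 1/3 −1 2/3 +1/3 = +2 stops.

2 stops brighter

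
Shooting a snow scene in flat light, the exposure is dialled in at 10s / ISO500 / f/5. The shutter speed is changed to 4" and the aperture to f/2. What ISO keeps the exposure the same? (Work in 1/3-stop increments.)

Shutter speed: 10 → 8 → 6 → 5 → 4 — 1 1/3 stops shorter (darker).
Aperture: f/5 → f/4.5 → f/4 → f/3.5 → f/3.2 → f/2.8 → f/2.5 → f/2.2 → f/2 — 2 2/3 stops opened up (brighter).
Net change so far: 1 1/3 stops brighter. Offset with the ISO: 500 → 400 → 320 → 250 → 200.

ISO 200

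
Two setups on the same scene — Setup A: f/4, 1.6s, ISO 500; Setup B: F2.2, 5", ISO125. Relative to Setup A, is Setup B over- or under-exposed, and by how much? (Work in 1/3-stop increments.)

Aperture: f/4 → f/3.5 → f/3.2 → f/2.8 → f/2.5 → f/2.2 — 1 2/3 stops opened up (brighter).
Shutter speed: 1.6 → 2 → 2.5 → 3.2 → 4 → 5 — 1 2/3 stops slower (brighter).
ISO: 500 → 400 → 320 → 250 → 200 → 160 → 125 — 2 stops dropped (darker).
Net: +1 2/3 +1 2/3 −2 = +1 1/3 stops.

1 1/3 stops brighter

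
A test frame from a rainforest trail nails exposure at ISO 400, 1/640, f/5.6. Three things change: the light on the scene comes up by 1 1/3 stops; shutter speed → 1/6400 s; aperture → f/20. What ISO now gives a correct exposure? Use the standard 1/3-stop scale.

ISO 20000

Scene light: 1 1/3 stops brighter.
Shutter speed: 1/640 → 1/800 → 1/1000 → 1/1250 → 1/1600 → 1/2000 → 1/2500 → 1/3200 → 1/4000 → 1/5000 → 1/6400 — 3 1/3 stops shorter (darker).
Aperture: f/5.6 → f/6.3 → f/7.1 → f/8 → f/9 → f/10 → f/11 → f/13 → f/14 → f/16 → f/18 → f/20 — 3 2/3 stops narrower (darker).
Net so far: 5 2/3 stops darker. ISO: 400 → 500 → 640 → 800 → 1000 → 1250 → 1600 → 2000 → 2500 → 3200 → 4000 → 5000 → 6400 → 8000 → 10000 → 12800 → 16000 → 20000.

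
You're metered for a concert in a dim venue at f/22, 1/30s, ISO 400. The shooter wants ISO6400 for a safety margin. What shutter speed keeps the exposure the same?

1/500s

ISO: 400 → 800 → 1600 → 3200 → 6400 — 4 stops raised (brighter).
Need 4 stops darker from the shutter speed: 1/30 → 1/60 → 1/125 → 1/250 → 1/500.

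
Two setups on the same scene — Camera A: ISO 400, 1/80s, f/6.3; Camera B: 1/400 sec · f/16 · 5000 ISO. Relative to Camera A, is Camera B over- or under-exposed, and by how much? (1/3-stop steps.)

Aperture: f/6.3 → f/7.1 → f/8 → f/9 → f/10 → f/11 → f/13 → f/14 → f/16 — 2 2/3 stops narrower (darker).
Shutter speed: 1/80 → 1/100 → 1/125 → 1/160 → 1/200 → 1/250 → 1/320 → 1/400 — 2 1/3 stops shorter (darker).
ISO: 400 → 500 → 640 → 800 → 1000 → 1250 → 1600 → 2000 → 2500 → 3200 → 4000 → 5000 — 3 2/3 stops raised (brighter).
Net: −2 2/3 −2 1/3 +3 2/3 = −1 1/3 stops.

1 1/3 stops darker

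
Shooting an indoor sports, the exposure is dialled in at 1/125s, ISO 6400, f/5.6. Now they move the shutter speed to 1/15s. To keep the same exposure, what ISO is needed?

Shutter speed: 1/125 → 1/60 → 1/30 → 1/15 — 3 stops longer (brighter).
Need 3 stops darker from the ISO: 6400 → 3200 → 1600 → 800.

ISO 800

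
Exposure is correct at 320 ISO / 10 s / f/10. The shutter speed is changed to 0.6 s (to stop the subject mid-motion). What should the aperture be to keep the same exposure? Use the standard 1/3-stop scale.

Shutter speed: 10 → 8 → 6 → 5 → 4 → 3.2 → 2.5 → 2 → 1.6 → 1.3 → 1 → 0.8 → 0.6 — 4 stops faster (darker).
Need 4 stops brighter from the aperture: f/10 → f/9 → f/8 → f/7.1 → f/6.3 → f/5.6 → f/5 → f/4.5 → f/4 → f/3.5 → f/3.2 → f/2.8 → f/2.5.

f/2.5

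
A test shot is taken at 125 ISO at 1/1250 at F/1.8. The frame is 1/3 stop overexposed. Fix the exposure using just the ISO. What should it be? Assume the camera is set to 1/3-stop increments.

Overexposed by 1/3 stop → need 1/3 stop darker.
ISO: 125 → 100.

ISO 100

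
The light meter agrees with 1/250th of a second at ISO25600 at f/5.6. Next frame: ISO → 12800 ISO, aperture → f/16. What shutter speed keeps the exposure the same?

ISO: 25600 → 12800 — 1 stop lower (darker).
Aperture: f/5.6 → f/8 → f/11 → f/16 — 3 stops narrower (darker).
Net change so far: 4 stops darker. Offset with the shutter speed: 1/250 → 1/125 → 1/60 → 1/30 → 1/15.

1/15s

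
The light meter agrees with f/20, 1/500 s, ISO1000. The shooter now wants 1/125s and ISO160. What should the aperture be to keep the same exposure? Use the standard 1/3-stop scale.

Shutter speed: 1/500 → 1/400 → 1/320 → 1/250 → 1/200 → 1/160 → 1/125 — 2 stops slower (brighter).
ISO: 1000 → 800 → 640 → 500 → 400 → 320 → 250 → 200 → 160 — 2 2/3 stops dropped (darker).
Net change so far: 2/3 stop darker. Offset with the aperture: f/20 → f/18 → f/16.

f/16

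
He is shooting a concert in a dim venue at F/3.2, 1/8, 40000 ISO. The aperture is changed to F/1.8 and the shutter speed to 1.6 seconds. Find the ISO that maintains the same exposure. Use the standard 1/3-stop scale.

Aperture: f/3.2 → f/2.8 → f/2.5 → f/2.2 → f/2 → f/1.8 — 1 2/3 stops opened up (brighter).
Shutter speed: 1/8 → 1/6 → 1/5 → 1/4 → 0.3 → 0.4 → 0.5 → 0.6 → 0.8 → 1 → 1.3 → 1.6 — 3 2/3 stops slower (brighter).
Net change so far: 5 1/3 stops brighter. Offset with the ISO: 40000 → 32000 → 25600 → 20000 → 16000 → 12800 → 10000 → 8000 → 6400 → 5000 → 4000 → 3200 → 2500 → 2000 → 1600 → 1250 → 1000.

ISO 1000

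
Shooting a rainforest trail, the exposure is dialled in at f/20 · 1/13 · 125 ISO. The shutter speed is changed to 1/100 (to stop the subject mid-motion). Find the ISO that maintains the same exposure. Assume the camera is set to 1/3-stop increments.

Shutter speed: 1/13 → 1/15 → 1/20 → 1/25 → 1/30 → 1/40 → 1/50 → 1/60 → 1/80 → 1/100 — 3 stops faster (darker).
Need 3 stops brighter from the ISO: 125 → 160 → 200 → 250 → 320 → 400 → 500 → 640 → 800 → 1000.

ISO 1000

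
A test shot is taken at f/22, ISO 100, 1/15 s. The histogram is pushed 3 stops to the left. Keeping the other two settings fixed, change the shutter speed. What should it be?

Underexposed by 3 stops → need 3 stops brighter.
Shutter speed: 1/15 → 1/8 → 1/4 → 1/2.

1/2s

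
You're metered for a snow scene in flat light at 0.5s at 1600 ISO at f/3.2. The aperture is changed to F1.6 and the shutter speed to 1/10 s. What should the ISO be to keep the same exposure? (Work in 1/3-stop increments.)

ISO 2000

Aperture: f/3.2 → f/2.8 → f/2.5 → f/2.2 → f/2 → f/1.8 → f/1.6 — 2 stops wider (brighter).
Shutter speed: 0.5 → 0.4 → 0.3 → 1/4 → 1/5 → 1/6 → 1/8 → 1/10 — 2 1/3 stops faster (darker).
Net change so far: 1/3 stop darker. Offset with the ISO: 1600 → 2000.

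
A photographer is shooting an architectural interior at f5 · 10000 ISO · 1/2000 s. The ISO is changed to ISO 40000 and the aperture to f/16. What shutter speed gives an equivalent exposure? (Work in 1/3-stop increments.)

1/800s

ISO: 10000 → 12800 → 16000 → 20000 → 25600 → 32000 → 40000 — 2 stops raised (brighter).
Aperture: f/5 → f/5.6 → f/6.3 → f/7.1 → f/8 → f/9 → f/10 → f/11 → f/13 → f/14 → f/16 — 3 1/3 stops narrower (darker).
Net change so far: 1 1/3 stops darker. Offset with the shutter speed: 1/2000 → 1/1600 → 1/1250 → 1/1000 → 1/800.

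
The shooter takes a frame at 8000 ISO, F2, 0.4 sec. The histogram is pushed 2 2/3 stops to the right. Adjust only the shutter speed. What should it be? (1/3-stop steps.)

1/15s

Overexposed by 2 2/3 stops → need 2 2/3 stops darker.
Shutter speed: 0.4 → 0.3 → 1/4 → 1/5 → 1/6 → 1/8 → 1/10 → 1/13 → 1/15.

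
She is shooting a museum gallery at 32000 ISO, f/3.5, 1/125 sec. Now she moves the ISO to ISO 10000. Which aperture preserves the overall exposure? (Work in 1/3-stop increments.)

ISO: 32000 → 25600 → 20000 → 16000 → 12800 → 10000 — 1 2/3 stops dropped (darker).
Need 1 2/3 stops brighter from the aperture: f/3.5 → f/3.2 → f/2.8 → f/2.5 → f/2.2 → f/2.

f/2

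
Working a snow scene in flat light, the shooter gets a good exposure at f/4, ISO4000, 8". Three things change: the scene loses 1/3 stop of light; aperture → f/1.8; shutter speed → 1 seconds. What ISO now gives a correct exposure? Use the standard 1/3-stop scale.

Scene light: 1/3 stop darker.
Aperture: f/4 → f/3.5 → f/3.2 → f/2.8 → f/2.5 → f/2.2 → f/2 → f/1.8 — 2 1/3 stops opened up (brighter).
Shutter speed: 8 → 6 → 5 → 4 → 3.2 → 2.5 → 2 → 1.6 → 1.3 → 1 — 3 stops faster (darker).
Net so far: 1 stop darker. ISO: 4000 → 5000 → 6400 → 8000.

ISO 8000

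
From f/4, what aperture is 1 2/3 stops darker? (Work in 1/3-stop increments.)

f/7.1

Aperture: f/4 → f/4.5 → f/5 → f/5.6 → f/6.3 → f/7.1 — 1 2/3 stops narrower (darker).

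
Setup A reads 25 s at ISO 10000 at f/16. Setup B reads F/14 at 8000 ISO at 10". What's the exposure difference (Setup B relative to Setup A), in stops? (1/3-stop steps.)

1 1/3 stops darker

Aperture: f/16 → f/14 — 1/3 stop larger aperture (brighter).
Shutter speed: 25 → 20 → 15 → 13 → 10 — 1 1/3 stops faster (darker).
ISO: 10000 → 8000 — 1/3 stop dropped (darker).
Net: +1/3 −1 1/3 −1/3 = −1 1/3 stops.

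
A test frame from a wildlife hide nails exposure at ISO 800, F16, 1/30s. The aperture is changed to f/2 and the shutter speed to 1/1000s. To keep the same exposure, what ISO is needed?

Aperture: f/16 → f/11 → f/8 → f/5.6 → f/4 → f/2.8 → f/2 — 6 stops wider (brighter).
Shutter speed: 1/30 → 1/60 → 1/125 → 1/250 → 1/500 → 1/1000 — 5 stops faster (darker).
Net change so far: 1 stop brighter. Offset with the ISO: 800 → 400.

ISO 400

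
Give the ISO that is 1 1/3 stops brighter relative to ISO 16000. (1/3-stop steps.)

ISO: 16000 → 20000 → 25600 → 32000 → 40000 — 1 1/3 stops raised (brighter).

ISO 40000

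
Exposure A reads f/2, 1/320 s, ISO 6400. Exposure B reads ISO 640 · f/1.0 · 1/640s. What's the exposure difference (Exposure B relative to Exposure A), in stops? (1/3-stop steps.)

Aperture: f/2 → f/1.8 → f/1.6 → f/1.4 → f/1.2 → f/1.1 → f/1.0 — 2 stops wider (brighter).
Shutter speed: 1/320 → 1/400 → 1/500 → 1/640 — 1 stop shorter (darker).
ISO: 6400 → 5000 → 4000 → 3200 → 2500 → 2000 → 1600 → 1250 → 1000 → 800 → 640 — 3 1/3 stops lower (darker).
Net: +2 −1 −3 1/3 = −2 1/3 stops.

2 1/3 stops darker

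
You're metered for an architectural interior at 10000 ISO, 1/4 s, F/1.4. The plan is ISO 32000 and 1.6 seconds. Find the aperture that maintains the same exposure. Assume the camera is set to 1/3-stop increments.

ISO: 10000 → 12800 → 16000 → 20000 → 25600 → 32000 — 1 2/3 stops raised (brighter).
Shutter speed: 1/4 → 0.3 → 0.4 → 0.5 → 0.6 → 0.8 → 1 → 1.3 → 1.6 — 2 2/3 stops longer (brighter).
Net change so far: 4 1/3 stops brighter. Offset with the aperture: f/1.4 → f/1.6 → f/1.8 → f/2 → f/2.2 → f/2.5 → f/2.8 → f/3.2 → f/3.5 → f/4 → f/4.5 → f/5 → f/5.6 → f/6.3.

f/6.3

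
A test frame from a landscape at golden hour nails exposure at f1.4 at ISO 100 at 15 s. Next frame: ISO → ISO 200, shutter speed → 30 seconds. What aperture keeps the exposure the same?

ISO: 100 → 200 — 1 stop raised (brighter).
Shutter speed: 15 → 30 — 1 stop slower (brighter).
Net change so far: 2 stops brighter. Offset with the aperture: f/1.4 → f/2 → f/2.8.

f/2.8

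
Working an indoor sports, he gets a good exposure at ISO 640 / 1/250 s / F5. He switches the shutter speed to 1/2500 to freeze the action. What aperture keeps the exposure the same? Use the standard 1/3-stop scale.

Shutter speed: 1/250 → 1/320 → 1/400 → 1/500 → 1/640 → 1/800 → 1/1000 → 1/1250 → 1/1600 → 1/2000 → 1/2500 — 3 1/3 stops shorter (darker).
Need 3 1/3 stops brighter from the aperture: f/5 → f/4.5 → f/4 → f/3.5 → f/3.2 → f/2.8 → f/2.5 → f/2.2 → f/2 → f/1.8 → f/1.6.

f/1.6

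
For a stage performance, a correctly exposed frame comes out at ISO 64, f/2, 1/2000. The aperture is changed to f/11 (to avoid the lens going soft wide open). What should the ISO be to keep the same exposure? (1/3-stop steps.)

ISO 2000

Aperture: f/2 → f/2.2 → f/2.5 → f/2.8 → f/3.2 → f/3.5 → f/4 → f/4.5 → f/5 → f/5.6 → f/6.3 → f/7.1 → f/8 → f/9 → f/10 → f/11 — 5 stops narrower (darker).
Need 5 stops brighter from the ISO: 64 → 80 → 100 → 125 → 160 → 200 → 250 → 320 → 400 → 500 → 640 → 800 → 1000 → 1250 → 1600 → 2000.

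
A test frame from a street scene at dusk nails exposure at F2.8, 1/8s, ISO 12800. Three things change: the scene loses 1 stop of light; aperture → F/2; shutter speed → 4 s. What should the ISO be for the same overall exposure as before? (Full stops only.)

Scene light: 1 stop darker.
Aperture: f/2.8 → f/2 — 1 stop wider (brighter).
Shutter speed: 1/8 → 1/4 → 1/2 → 1 → 2 → 4 — 5 stops slower (brighter).
Net so far: 5 stops brighter. ISO: 12800 → 6400 → 3200 → 1600 → 800 → 400.

ISO 400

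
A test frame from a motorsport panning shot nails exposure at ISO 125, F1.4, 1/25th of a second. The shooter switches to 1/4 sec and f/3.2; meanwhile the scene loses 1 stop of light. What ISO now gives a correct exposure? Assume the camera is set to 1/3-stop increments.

Scene light: 1 stop darker.
Shutter speed: 1/25 → 1/20 → 1/15 → 1/13 → 1/10 → 1/8 → 1/6 → 1/5 → 1/4 — 2 2/3 stops slower (brighter).
Aperture: f/1.4 → f/1.6 → f/1.8 → f/2 → f/2.2 → f/2.5 → f/2.8 → f/3.2 — 2 1/3 stops smaller aperture (darker).
Net so far: 2/3 stop darker. ISO: 125 → 160 → 200.

ISO 200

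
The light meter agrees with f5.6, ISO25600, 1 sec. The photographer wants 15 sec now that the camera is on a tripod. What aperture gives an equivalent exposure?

Shutter speed: 1 → 2 → 4 → 8 → 15 — 4 stops longer (brighter).
Need 4 stops darker from the aperture: f/5.6 → f/8 → f/11 → f/16 → f/22.

f/22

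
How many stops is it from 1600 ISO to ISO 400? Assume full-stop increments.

2 stops

1600 → 800 → 400 — count the steps: 2 stops.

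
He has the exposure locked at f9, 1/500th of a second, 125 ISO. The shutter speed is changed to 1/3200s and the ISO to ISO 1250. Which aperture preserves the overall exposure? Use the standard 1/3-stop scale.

Shutter speed: 1/500 → 1/640 → 1/800 → 1/1000 → 1/1250 → 1/1600 → 1/2000 → 1/2500 → 1/3200 — 2 2/3 stops faster (darker).
ISO: 125 → 160 → 200 → 250 → 320 → 400 → 500 → 640 → 800 → 1000 → 1250 — 3 1/3 stops higher (brighter).
Net change so far: 2/3 stop brighter. Offset with the aperture: f/9 → f/10 → f/11.

f/11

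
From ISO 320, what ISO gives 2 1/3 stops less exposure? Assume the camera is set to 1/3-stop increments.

ISO: 320 → 250 → 200 → 160 → 125 → 100 → 80 → 64 — 2 1/3 stops dropped (darker).

ISO 64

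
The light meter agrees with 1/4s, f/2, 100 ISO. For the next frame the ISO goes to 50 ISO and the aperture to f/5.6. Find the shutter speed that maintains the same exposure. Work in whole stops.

4 s

ISO: 100 → 50 — 1 stop lower (darker).
Aperture: f/2 → f/2.8 → f/4 → f/5.6 — 3 stops smaller aperture (darker).
Net change so far: 4 stops darker. Offset with the shutter speed: 1/4 → 1/2 → 1 → 2 → 4.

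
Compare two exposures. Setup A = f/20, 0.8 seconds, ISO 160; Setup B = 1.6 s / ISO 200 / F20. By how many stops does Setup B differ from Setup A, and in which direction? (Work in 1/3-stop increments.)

Aperture: unchanged.
Shutter speed: 0.8 → 1 → 1.3 → 1.6 — 1 stop slower (brighter).
ISO: 160 → 200 — 1/3 stop higher (brighter).
Net: +1 +1/3 = +1 1/3 stops.

1 1/3 stops brighter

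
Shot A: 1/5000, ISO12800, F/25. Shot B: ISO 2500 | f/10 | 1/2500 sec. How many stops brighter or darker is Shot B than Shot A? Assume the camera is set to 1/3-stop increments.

Aperture: f/25 → f/22 → f/20 → f/18 → f/16 → f/14 → f/13 → f/11 → f/10 — 2 2/3 stops opened up (brighter).
Shutter speed: 1/5000 → 1/4000 → 1/3200 → 1/2500 — 1 stop longer (brighter).
ISO: 12800 → 10000 → 8000 → 6400 → 5000 → 4000 → 3200 → 2500 — 2 1/3 stops dropped (darker).
Net: +2 2/3 +1 −2 1/3 = +1 1/3 stops.

1 1/3 stops brighter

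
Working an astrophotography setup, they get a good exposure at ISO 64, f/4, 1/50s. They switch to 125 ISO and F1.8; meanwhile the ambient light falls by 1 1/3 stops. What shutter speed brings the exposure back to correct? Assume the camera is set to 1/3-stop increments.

Scene light: 1 1/3 stops darker.
ISO: 64 → 80 → 100 → 125 — 1 stop higher (brighter).
Aperture: f/4 → f/3.5 → f/3.2 → f/2.8 → f/2.5 → f/2.2 → f/2 → f/1.8 — 2 1/3 stops larger aperture (brighter).
Net so far: 2 stops brighter. Shutter speed: 1/50 → 1/60 → 1/80 → 1/100 → 1/125 → 1/160 → 1/200.

1/200s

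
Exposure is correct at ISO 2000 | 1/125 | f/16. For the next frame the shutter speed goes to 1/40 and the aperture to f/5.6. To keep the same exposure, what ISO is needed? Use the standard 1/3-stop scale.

Shutter speed: 1/125 → 1/100 → 1/80 → 1/60 → 1/50 → 1/40 — 1 2/3 stops longer (brighter).
Aperture: f/16 → f/14 → f/13 → f/11 → f/10 → f/9 → f/8 → f/7.1 → f/6.3 → f/5.6 — 3 stops larger aperture (brighter).
Net change so far: 4 2/3 stops brighter. Offset with the ISO: 2000 → 1600 → 1250 → 1000 → 800 → 640 → 500 → 400 → 320 → 250 → 200 → 160 → 125 → 100 → 80.

ISO 80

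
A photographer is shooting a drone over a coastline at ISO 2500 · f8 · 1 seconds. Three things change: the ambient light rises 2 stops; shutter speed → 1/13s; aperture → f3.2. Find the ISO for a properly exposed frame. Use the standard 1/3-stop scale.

Scene light: 2 stops brighter.
Shutter speed: 1 → 0.8 → 0.6 → 0.5 → 0.4 → 0.3 → 1/4 → 1/5 → 1/6 → 1/8 → 1/10 → 1/13 — 3 2/3 stops shorter (darker).
Aperture: f/8 → f/7.1 → f/6.3 → f/5.6 → f/5 → f/4.5 → f/4 → f/3.5 → f/3.2 — 2 2/3 stops larger aperture (brighter).
Net so far: 1 stop brighter. ISO: 2500 → 2000 → 1600 → 1250.

ISO 1250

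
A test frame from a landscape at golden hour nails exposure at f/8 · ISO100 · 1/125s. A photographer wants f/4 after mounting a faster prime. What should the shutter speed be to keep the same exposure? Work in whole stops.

Aperture: f/8 → f/5.6 → f/4 — 2 stops opened up (brighter).
Need 2 stops darker from the shutter speed: 1/125 → 1/250 → 1/500.

1/500s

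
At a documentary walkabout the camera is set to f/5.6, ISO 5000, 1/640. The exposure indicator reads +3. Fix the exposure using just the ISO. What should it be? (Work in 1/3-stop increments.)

ISO 640

Overexposed by 3 stops → need 3 stops darker.
ISO: 5000 → 4000 → 3200 → 2500 → 2000 → 1600 → 1250 → 1000 → 800 → 640.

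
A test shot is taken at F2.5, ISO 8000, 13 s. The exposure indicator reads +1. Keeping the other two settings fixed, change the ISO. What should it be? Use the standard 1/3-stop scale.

Overexposed by 1 stop → need 1 stop darker.
ISO: 8000 → 6400 → 5000 → 4000.

ISO 4000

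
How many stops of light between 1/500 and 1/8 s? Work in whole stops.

1/500 → 1/250 → 1/125 → 1/60 → 1/30 → 1/15 → 1/8 — count the steps: 6 stops.

6 stops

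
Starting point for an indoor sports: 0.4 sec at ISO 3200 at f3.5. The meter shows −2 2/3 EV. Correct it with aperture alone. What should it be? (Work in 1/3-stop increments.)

f/1.4

Underexposed by 2 2/3 stops → need 2 2/3 stops brighter.
Aperture: f/3.5 → f/3.2 → f/2.8 → f/2.5 → f/2.2 → f/2 → f/1.8 → f/1.6 → f/1.4.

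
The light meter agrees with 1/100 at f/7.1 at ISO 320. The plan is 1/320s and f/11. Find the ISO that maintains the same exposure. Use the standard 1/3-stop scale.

ISO 2500

Shutter speed: 1/100 → 1/125 → 1/160 → 1/200 → 1/250 → 1/320 — 1 2/3 stops faster (darker).
Aperture: f/7.1 → f/8 → f/9 → f/10 → f/11 — 1 1/3 stops narrower (darker).
Net change so far: 3 stops darker. Offset with the ISO: 320 → 400 → 500 → 640 → 800 → 1000 → 1250 → 1600 → 2000 → 2500.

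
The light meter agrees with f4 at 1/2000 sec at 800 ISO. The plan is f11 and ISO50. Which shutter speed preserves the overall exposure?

Aperture: f/4 → f/5.6 → f/8 → f/11 — 3 stops stopped down (darker).
ISO: 800 → 400 → 200 → 100 → 50 — 4 stops lower (darker).
Net change so far: 7 stops darker. Offset with the shutter speed: 1/2000 → 1/1000 → 1/500 → 1/250 → 1/125 → 1/60 → 1/30 → 1/15.

1/15s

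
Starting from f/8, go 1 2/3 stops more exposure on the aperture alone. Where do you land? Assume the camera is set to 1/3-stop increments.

Aperture: f/8 → f/7.1 → f/6.3 → f/5.6 → f/5 → f/4.5 — 1 2/3 stops wider (brighter).

f/4.5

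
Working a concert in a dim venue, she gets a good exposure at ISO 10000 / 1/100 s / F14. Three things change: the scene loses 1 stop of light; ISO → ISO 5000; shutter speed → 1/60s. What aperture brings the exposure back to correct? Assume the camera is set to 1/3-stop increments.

Scene light: 1 stop darker.
ISO: 10000 → 8000 → 6400 → 5000 — 1 stop dropped (darker).
Shutter speed: 1/100 → 1/80 → 1/60 — 2/3 stop longer (brighter).
Net so far: 1 1/3 stops darker. Aperture: f/14 → f/13 → f/11 → f/10 → f/9.

f/9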